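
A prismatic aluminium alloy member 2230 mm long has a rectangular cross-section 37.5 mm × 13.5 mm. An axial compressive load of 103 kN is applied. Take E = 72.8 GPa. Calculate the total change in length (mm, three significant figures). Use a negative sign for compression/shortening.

A = 506.2 mm².
δ_mech = NL/(AE) = -103000·2230/(506.2·72800) = -6.232 mm.

-6.23 mm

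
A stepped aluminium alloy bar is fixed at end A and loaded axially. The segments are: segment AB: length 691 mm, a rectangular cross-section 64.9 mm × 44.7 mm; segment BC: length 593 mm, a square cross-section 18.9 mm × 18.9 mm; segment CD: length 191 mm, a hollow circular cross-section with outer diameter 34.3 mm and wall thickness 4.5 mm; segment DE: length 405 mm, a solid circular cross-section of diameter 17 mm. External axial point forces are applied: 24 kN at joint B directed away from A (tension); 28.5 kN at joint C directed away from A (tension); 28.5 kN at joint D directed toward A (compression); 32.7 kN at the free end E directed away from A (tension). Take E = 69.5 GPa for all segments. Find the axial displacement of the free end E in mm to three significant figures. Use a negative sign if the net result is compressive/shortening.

Internal axial forces (sectioning from the free end, tension +): N_DE = 32.7 kN, N_CD = 4.2 kN, N_BC = 32.7 kN, N_AB = 56.7 kN.
A_AB = 2901 mm².
A_BC = 357.2 mm².
A_CD = 421.3 mm².
A_DE = 227 mm².
δ_AB = 56700·691/(2901·69500) = 0.1943 mm
δ_BC = 32700·593/(357.2·69500) = 0.7811 mm
δ_CD = 4200·191/(421.3·69500) = 0.0274 mm
δ_DE = 32700·405/(227·69500) = 0.8395 mm
δ = Σδ_i = 1.842 mm.

1.84 mm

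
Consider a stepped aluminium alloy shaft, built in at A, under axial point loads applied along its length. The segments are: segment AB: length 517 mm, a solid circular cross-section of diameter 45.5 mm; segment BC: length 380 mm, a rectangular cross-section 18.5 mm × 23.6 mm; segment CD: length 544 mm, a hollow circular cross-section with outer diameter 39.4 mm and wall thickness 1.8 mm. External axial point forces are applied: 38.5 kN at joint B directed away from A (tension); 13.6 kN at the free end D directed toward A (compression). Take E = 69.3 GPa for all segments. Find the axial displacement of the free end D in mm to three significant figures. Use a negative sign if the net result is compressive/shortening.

-0.559 mm

Internal axial forces (sectioning from the free end, tension +): N_CD = -13.6 kN, N_BC = -13.6 kN, N_AB = 24.9 kN.
A_AB = 1626 mm².
A_BC = 436.6 mm².
A_CD = 212.6 mm².
δ_AB = 24900·517/(1626·69300) = 0.1142 mm
δ_BC = -13600·380/(436.6·69300) = -0.1708 mm
δ_CD = -13600·544/(212.6·69300) = -0.5021 mm
δ = Σδ_i = -0.5587 mm.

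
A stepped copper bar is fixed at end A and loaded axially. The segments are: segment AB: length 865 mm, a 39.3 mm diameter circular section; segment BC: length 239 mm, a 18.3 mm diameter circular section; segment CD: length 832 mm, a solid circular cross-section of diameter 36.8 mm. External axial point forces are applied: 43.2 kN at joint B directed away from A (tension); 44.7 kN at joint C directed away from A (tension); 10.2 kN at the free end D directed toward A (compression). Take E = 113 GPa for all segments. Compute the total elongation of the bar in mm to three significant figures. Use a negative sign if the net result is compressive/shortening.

0.697 mm

Internal axial forces (sectioning from the free end, tension +): N_CD = -10.2 kN, N_BC = 34.5 kN, N_AB = 77.7 kN.
A_AB = 1213 mm².
A_BC = 263 mm².
A_CD = 1064 mm².
δ_AB = 77700·865/(1213·113000) = 0.4903 mm
δ_BC = 34500·239/(263·113000) = 0.2774 mm
δ_CD = -10200·832/(1064·113000) = -0.07061 mm
δ = Σδ_i = 0.6971 mm.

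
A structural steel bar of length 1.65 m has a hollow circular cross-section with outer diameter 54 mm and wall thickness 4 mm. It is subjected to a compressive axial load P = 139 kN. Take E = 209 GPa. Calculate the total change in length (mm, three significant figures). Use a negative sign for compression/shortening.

-1.75 mm

A = 628.3 mm².
δ_mech = NL/(AE) = -139000·1650/(628.3·209000) = -1.747 mm.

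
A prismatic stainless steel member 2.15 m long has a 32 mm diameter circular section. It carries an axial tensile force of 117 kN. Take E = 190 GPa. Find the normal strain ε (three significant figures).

7.66e-04

A = 804.2 mm².
σ = N/A = 145.5 MPa; ε = σ/E = 145.5/190000 = 7.657e-04.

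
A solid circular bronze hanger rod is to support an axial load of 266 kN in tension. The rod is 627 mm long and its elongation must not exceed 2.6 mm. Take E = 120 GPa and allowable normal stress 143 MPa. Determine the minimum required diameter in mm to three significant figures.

Required area A ≥ P/σ_allow = 266000/143 = 1860 mm².
For a solid circular section, d ≥ √(4A/π) = 48.67 mm.
Elongation limit: A ≥ PL/(Eδ_allow) = 266000·627/(120000·2.6) = 534.6 mm² ⇒ d ≥ 26.09 mm.
The stress limit governs.

48.7 mm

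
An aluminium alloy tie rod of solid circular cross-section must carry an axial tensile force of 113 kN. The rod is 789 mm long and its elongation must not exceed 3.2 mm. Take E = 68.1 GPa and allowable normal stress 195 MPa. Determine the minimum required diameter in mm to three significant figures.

Required area A ≥ P/σ_allow = 113000/195 = 579.5 mm².
For a solid circular section, d ≥ √(4A/π) = 27.16 mm.
Elongation limit: A ≥ PL/(Eδ_allow) = 113000·789/(68100·3.2) = 409.1 mm² ⇒ d ≥ 22.82 mm.
The stress limit governs.

27.2 mm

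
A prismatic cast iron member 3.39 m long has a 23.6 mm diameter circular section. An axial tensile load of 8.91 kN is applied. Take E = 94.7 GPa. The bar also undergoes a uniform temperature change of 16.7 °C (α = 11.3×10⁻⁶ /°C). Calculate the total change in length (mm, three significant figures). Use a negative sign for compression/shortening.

1.37 mm

A = 437.4 mm².
δ_mech = NL/(AE) = 8910·3390/(437.4·94700) = 0.7291 mm.
δ_thermal = αLΔT = 11.3e-6·3390·16.7 = 0.6397 mm.
δ = δ_mech + δ_thermal = 1.369 mm.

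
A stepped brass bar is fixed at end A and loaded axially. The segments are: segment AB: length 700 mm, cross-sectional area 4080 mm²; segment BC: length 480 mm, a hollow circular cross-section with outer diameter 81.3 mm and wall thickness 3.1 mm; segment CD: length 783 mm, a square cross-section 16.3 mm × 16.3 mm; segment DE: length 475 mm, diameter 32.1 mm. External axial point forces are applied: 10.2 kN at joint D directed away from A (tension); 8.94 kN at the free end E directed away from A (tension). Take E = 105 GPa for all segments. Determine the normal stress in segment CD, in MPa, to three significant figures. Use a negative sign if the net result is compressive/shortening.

72.0 MPa

Internal axial forces (sectioning from the free end, tension +): N_DE = 8.94 kN, N_CD = 19.14 kN, N_BC = 19.14 kN, N_AB = 19.14 kN.
A_CD = 265.7 mm².
σ_CD = N_CD/A_CD = 19140/265.7 = 72.04 MPa.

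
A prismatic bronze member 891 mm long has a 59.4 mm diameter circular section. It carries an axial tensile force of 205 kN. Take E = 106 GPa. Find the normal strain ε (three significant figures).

A = 2771 mm².
σ = N/A = 73.98 MPa; ε = σ/E = 73.98/106000 = 6.979e-04.

6.98e-04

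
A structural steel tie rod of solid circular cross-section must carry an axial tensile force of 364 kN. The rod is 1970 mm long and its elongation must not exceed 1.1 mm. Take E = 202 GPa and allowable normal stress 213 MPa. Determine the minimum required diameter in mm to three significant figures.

Required area A ≥ P/σ_allow = 364000/213 = 1709 mm².
For a solid circular section, d ≥ √(4A/π) = 46.65 mm.
Elongation limit: A ≥ PL/(Eδ_allow) = 364000·1970/(202000·1.1) = 3227 mm² ⇒ d ≥ 64.1 mm.
The elongation limit governs.

64.1 mm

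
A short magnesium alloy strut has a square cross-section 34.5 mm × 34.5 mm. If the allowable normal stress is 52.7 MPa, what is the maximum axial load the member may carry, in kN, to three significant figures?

62.7 kN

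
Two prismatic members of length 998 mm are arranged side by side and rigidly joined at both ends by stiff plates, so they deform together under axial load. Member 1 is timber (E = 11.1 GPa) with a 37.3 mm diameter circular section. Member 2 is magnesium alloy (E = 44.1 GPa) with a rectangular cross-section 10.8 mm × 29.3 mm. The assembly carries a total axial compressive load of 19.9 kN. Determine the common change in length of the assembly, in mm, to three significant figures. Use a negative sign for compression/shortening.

-0.761 mm

A_1 = 1093 mm².
A_2 = 316.4 mm².
Equal strain + equilibrium ⇒ each member carries load in proportion to AE: A₁E₁ = 12130000 N, A₂E₂ = 13960000 N, ΣAE = 26080000 N.
δ = PL/ΣAE = -19900·998/26080000 = -0.7614 mm.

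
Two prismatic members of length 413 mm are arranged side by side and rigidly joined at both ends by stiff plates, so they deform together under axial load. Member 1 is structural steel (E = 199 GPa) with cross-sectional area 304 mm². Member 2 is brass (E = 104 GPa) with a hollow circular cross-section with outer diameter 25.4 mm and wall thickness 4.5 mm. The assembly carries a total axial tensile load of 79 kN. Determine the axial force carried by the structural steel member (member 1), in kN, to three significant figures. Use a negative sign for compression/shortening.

52.4 kN

A_2 = 295.5 mm².
Equal strain + equilibrium ⇒ each member carries load in proportion to AE: A₁E₁ = 60500000 N, A₂E₂ = 30730000 N, ΣAE = 91220000 N.
F₁ = P·A₁E₁/ΣAE = 79000·60500000/91220000 = 52390 N.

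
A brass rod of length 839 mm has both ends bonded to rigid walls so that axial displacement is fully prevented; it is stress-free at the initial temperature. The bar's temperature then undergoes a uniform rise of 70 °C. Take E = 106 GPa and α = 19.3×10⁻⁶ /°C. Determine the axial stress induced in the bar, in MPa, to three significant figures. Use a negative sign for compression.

-143 MPa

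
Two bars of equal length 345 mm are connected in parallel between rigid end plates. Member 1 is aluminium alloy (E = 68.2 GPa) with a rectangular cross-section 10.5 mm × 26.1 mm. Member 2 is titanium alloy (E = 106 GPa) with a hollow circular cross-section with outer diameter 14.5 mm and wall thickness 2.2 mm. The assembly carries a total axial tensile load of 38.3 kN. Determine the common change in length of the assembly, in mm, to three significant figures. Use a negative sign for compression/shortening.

0.477 mm

A_1 = 274.1 mm².
A_2 = 85.01 mm².
Equal strain + equilibrium ⇒ each member carries load in proportion to AE: A₁E₁ = 18690000 N, A₂E₂ = 9011000 N, ΣAE = 27700000 N.
δ = PL/ΣAE = 38300·345/27700000 = 0.477 mm.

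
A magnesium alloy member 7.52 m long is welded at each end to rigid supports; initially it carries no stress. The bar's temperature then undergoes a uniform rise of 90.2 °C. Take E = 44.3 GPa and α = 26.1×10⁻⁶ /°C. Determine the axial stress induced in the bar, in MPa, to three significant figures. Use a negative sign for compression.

Free thermal expansion αLΔT = 26.1e-6 · 7520 · 90.2 = 17.7 mm.
The walls impose strain ε = −(17.7)/7520 = -2.3542e-03; σ = Eε = 44300 · -2.3542e-03 = -104.3 MPa.

-104 MPa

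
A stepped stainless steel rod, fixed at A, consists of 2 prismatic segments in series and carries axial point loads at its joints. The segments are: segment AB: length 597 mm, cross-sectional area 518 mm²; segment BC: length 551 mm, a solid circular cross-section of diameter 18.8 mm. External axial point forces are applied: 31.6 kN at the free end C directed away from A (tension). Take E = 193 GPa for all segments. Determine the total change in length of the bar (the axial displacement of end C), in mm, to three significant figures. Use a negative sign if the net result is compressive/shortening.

Internal axial forces (sectioning from the free end, tension +): N_BC = 31.6 kN, N_AB = 31.6 kN.
A_BC = 277.6 mm².
δ_AB = 31600·597/(518·193000) = 0.1887 mm
δ_BC = 31600·551/(277.6·193000) = 0.325 mm
δ = Σδ_i = 0.5137 mm.

0.514 mm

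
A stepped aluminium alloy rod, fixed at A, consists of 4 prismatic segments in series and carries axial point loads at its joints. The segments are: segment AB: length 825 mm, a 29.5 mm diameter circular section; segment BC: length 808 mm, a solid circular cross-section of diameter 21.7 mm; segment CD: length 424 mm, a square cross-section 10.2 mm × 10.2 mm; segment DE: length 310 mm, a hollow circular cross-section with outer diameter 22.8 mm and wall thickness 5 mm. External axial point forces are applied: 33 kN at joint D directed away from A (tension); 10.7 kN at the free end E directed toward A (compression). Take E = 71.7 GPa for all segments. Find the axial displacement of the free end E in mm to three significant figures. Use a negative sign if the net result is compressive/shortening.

Internal axial forces (sectioning from the free end, tension +): N_DE = -10.7 kN, N_CD = 22.3 kN, N_BC = 22.3 kN, N_AB = 22.3 kN.
A_AB = 683.5 mm².
A_BC = 369.8 mm².
A_CD = 104 mm².
A_DE = 279.6 mm².
δ_AB = 22300·825/(683.5·71700) = 0.3754 mm
δ_BC = 22300·808/(369.8·71700) = 0.6795 mm
δ_CD = 22300·424/(104·71700) = 1.268 mm
δ_DE = -10700·310/(279.6·71700) = -0.1655 mm
δ = Σδ_i = 2.157 mm.

2.16 mm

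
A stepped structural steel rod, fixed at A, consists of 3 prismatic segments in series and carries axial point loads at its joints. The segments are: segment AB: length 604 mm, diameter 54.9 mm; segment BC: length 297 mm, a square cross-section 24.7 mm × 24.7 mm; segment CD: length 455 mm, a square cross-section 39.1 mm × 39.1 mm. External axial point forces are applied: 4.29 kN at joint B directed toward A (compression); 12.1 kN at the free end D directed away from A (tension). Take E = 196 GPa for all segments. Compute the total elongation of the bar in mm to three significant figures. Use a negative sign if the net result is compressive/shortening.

0.0586 mm

Internal axial forces (sectioning from the free end, tension +): N_CD = 12.1 kN, N_BC = 12.1 kN, N_AB = 7.81 kN.
A_AB = 2367 mm².
A_BC = 610.1 mm².
A_CD = 1529 mm².
δ_AB = 7810·604/(2367·196000) = 0.01017 mm
δ_BC = 12100·297/(610.1·196000) = 0.03005 mm
δ_CD = 12100·455/(1529·196000) = 0.01837 mm
δ = Σδ_i = 0.05859 mm.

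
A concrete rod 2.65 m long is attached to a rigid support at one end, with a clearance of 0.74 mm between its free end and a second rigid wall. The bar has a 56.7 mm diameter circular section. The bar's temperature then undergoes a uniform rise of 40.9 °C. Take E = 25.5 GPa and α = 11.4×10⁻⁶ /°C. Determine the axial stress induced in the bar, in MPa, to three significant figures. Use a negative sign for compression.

Free thermal expansion αLΔT = 11.4e-6 · 2650 · 40.9 = 1.236 mm.
The walls engage after the gap closes; constrained expansion = 1.236 − 0.74 = 0.4956 mm.
The walls impose strain ε = −(0.4956)/2650 = -1.8701e-04; σ = Eε = 25500 · -1.8701e-04 = -4.769 MPa.

-4.77 MPa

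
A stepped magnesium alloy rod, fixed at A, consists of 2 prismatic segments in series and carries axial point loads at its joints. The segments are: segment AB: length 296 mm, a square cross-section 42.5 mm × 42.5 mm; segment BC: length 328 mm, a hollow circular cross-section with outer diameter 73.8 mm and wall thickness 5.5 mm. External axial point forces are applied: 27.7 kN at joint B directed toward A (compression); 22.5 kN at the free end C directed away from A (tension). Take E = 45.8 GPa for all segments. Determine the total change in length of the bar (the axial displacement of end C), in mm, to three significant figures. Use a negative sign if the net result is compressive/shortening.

0.118 mm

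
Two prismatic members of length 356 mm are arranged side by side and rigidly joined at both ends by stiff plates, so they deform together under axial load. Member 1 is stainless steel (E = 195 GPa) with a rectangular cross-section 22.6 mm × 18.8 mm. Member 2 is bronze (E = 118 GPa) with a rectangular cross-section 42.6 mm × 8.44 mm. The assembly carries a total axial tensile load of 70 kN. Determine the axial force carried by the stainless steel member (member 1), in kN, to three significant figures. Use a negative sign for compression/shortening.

A_1 = 424.9 mm².
A_2 = 359.5 mm².
Equal strain + equilibrium ⇒ each member carries load in proportion to AE: A₁E₁ = 82850000 N, A₂E₂ = 42430000 N, ΣAE = 125300000 N.
F₁ = P·A₁E₁/ΣAE = 70000·82850000/125300000 = 46290 N.

46.3 kN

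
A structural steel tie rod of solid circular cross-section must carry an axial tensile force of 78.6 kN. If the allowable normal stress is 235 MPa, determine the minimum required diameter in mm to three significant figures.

20.6 mm

Required area A ≥ P/σ_allow = 78600/235 = 334.5 mm².
For a solid circular section, d ≥ √(4A/π) = 20.64 mm.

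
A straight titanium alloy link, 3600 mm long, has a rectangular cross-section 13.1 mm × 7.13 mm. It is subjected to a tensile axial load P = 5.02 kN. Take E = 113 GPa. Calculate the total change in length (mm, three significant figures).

1.71 mm

A = 93.4 mm².
δ_mech = NL/(AE) = 5020·3600/(93.4·113000) = 1.712 mm.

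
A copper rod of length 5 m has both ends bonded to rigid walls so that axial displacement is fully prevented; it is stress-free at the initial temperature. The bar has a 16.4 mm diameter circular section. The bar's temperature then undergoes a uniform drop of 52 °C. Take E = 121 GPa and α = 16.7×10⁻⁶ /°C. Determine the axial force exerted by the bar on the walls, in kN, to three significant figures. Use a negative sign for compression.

22.2 kN

Free thermal expansion αLΔT = 16.7e-6 · 5000 · -52 = -4.342 mm.
The walls impose strain ε = −(-4.342)/5000 = 8.6840e-04; σ = Eε = 121000 · 8.6840e-04 = 105.1 MPa.
Wall reaction R = σ·A = 105.1·211.2 = 22200 N = 22.2 kN.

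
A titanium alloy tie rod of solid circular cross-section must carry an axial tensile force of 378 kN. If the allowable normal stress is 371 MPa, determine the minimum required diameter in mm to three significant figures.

36.0 mm

Required area A ≥ P/σ_allow = 378000/371 = 1019 mm².
For a solid circular section, d ≥ √(4A/π) = 36.02 mm.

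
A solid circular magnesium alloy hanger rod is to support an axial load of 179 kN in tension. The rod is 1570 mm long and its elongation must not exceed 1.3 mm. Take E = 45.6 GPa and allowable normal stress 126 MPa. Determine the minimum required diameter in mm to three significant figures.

77.7 mm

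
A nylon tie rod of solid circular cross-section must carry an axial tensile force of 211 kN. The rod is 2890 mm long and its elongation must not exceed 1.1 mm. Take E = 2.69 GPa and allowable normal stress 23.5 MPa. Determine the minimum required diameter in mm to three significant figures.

512 mm

Required area A ≥ P/σ_allow = 211000/23.5 = 8979 mm².
For a solid circular section, d ≥ √(4A/π) = 106.9 mm.
Elongation limit: A ≥ PL/(Eδ_allow) = 211000·2890/(2690·1.1) = 206100 mm² ⇒ d ≥ 512.2 mm.
The elongation limit governs.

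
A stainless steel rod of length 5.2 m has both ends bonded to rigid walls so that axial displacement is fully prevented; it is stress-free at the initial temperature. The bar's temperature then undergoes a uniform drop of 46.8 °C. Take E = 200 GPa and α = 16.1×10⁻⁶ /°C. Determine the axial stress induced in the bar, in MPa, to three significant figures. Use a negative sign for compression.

151 MPa

Free thermal expansion αLΔT = 16.1e-6 · 5200 · -46.8 = -3.918 mm.
The walls impose strain ε = −(-3.918)/5200 = 7.5348e-04; σ = Eε = 200000 · 7.5348e-04 = 150.7 MPa.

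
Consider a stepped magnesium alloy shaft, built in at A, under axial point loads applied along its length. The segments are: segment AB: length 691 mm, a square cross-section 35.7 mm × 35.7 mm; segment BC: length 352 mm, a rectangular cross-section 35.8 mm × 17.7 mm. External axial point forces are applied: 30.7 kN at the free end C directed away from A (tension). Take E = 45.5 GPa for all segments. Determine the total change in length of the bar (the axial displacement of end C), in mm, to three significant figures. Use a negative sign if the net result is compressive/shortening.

0.741 mm

Internal axial forces (sectioning from the free end, tension +): N_BC = 30.7 kN, N_AB = 30.7 kN.
A_AB = 1274 mm².
A_BC = 633.7 mm².
δ_AB = 30700·691/(1274·45500) = 0.3658 mm
δ_BC = 30700·352/(633.7·45500) = 0.3748 mm
δ = Σδ_i = 0.7406 mm.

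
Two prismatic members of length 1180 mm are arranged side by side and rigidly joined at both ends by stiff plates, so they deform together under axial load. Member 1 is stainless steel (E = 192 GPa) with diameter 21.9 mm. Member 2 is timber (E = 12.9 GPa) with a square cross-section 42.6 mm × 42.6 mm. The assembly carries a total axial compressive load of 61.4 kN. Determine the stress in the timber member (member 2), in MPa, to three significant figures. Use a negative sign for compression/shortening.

-8.27 MPa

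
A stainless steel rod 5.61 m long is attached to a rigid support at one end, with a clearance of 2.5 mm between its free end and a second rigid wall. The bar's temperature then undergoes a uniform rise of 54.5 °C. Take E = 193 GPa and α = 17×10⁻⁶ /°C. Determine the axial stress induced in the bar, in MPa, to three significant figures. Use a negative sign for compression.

-92.8 MPa

Free thermal expansion αLΔT = 17e-6 · 5610 · 54.5 = 5.198 mm.
The walls engage after the gap closes; constrained expansion = 5.198 − 2.5 = 2.698 mm.
The walls impose strain ε = −(2.698)/5610 = -4.8087e-04; σ = Eε = 193000 · -4.8087e-04 = -92.81 MPa.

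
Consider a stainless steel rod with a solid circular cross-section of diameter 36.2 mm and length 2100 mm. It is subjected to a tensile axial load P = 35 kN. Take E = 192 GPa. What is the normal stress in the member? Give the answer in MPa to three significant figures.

A = 1029 mm².
σ = N/A = 35000/1029 = 34.01 MPa.

34.0 MPa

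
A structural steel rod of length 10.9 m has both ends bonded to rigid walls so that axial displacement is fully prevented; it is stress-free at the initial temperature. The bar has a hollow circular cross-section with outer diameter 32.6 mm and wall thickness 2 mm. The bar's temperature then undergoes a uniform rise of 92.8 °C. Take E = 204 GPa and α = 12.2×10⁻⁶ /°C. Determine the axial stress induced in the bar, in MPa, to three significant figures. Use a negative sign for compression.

-231 MPa

Free thermal expansion αLΔT = 12.2e-6 · 10900 · 92.8 = 12.34 mm.
The walls impose strain ε = −(12.34)/10900 = -1.1322e-03; σ = Eε = 204000 · -1.1322e-03 = -231 MPa.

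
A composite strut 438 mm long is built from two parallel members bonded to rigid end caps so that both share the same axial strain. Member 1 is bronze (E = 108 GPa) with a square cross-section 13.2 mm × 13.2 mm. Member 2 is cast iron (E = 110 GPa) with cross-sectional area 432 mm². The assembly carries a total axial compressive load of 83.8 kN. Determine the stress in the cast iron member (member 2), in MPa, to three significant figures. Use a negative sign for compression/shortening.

A_1 = 174.2 mm².
Equal strain + equilibrium ⇒ each member carries load in proportion to AE: A₁E₁ = 18820000 N, A₂E₂ = 47520000 N, ΣAE = 66340000 N.
σ₂ = P·E₂/ΣAE = -83800·110000/66340000 = -139 MPa.

-139 MPa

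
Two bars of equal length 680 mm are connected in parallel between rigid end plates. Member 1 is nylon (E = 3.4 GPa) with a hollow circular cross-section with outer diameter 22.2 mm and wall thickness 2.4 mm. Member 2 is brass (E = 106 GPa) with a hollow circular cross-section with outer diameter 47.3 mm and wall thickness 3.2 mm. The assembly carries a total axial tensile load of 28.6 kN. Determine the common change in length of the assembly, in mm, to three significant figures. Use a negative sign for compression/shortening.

A_1 = 149.3 mm².
A_2 = 443.3 mm².
Equal strain + equilibrium ⇒ each member carries load in proportion to AE: A₁E₁ = 507600 N, A₂E₂ = 46990000 N, ΣAE = 47500000 N.
δ = PL/ΣAE = 28600·680/47500000 = 0.4094 mm.

0.409 mm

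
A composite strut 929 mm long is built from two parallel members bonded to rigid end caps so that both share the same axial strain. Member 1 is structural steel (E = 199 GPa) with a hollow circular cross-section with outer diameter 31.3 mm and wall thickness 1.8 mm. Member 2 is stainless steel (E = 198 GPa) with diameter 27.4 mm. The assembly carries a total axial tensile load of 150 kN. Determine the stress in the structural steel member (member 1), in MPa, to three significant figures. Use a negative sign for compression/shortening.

A_1 = 166.8 mm².
A_2 = 589.6 mm².
Equal strain + equilibrium ⇒ each member carries load in proportion to AE: A₁E₁ = 33200000 N, A₂E₂ = 116700000 N, ΣAE = 149900000 N.
σ₁ = P·E₁/ΣAE = 150000·199000/149900000 = 199.1 MPa.

199 MPa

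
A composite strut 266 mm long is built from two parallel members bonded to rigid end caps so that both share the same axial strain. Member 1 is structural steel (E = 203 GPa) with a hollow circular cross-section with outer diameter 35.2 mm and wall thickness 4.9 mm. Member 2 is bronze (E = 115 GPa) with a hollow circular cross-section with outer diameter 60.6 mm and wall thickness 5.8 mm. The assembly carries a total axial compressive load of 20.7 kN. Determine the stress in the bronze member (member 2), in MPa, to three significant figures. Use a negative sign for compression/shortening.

A_1 = 466.4 mm².
A_2 = 998.5 mm².
Equal strain + equilibrium ⇒ each member carries load in proportion to AE: A₁E₁ = 94690000 N, A₂E₂ = 114800000 N, ΣAE = 209500000 N.
σ₂ = P·E₂/ΣAE = -20700·115000/209500000 = -11.36 MPa.

-11.4 MPa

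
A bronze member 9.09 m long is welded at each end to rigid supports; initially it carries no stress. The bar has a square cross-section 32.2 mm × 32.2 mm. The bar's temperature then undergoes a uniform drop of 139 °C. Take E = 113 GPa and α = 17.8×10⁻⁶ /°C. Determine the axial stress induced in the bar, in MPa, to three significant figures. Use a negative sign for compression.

Free thermal expansion αLΔT = 17.8e-6 · 9090 · -139 = -22.49 mm.
The walls impose strain ε = −(-22.49)/9090 = 2.4742e-03; σ = Eε = 113000 · 2.4742e-03 = 279.6 MPa.

280 MPa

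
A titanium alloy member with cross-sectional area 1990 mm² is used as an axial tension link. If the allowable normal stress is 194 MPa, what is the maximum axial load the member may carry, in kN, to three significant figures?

386 kN

P_max = σ_allow · A = 194 · 1990 = 386100 N = 386.1 kN.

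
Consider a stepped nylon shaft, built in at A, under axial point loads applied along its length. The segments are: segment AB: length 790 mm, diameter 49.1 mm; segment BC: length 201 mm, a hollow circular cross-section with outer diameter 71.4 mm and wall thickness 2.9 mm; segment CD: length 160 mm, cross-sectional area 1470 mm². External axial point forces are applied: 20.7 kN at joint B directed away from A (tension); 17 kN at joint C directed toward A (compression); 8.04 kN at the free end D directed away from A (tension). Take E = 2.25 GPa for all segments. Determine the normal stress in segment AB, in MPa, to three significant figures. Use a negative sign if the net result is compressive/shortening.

6.20 MPa

Internal axial forces (sectioning from the free end, tension +): N_CD = 8.04 kN, N_BC = -8.96 kN, N_AB = 11.74 kN.
A_AB = 1893 mm².
σ_AB = N_AB/A_AB = 11740/1893 = 6.2 MPa.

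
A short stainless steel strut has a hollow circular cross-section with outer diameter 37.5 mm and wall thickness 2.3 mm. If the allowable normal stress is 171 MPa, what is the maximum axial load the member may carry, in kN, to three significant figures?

43.5 kN

A = 254.3 mm².
P_max = σ_allow · A = 171 · 254.3 = 43490 N = 43.49 kN.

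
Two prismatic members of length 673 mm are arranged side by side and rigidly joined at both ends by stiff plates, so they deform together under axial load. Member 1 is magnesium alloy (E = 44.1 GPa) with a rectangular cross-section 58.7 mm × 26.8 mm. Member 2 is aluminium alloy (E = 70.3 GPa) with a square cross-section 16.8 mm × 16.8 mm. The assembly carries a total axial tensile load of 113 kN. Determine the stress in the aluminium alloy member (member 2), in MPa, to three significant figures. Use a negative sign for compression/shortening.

89.0 MPa

A_1 = 1573 mm².
A_2 = 282.2 mm².
Equal strain + equilibrium ⇒ each member carries load in proportion to AE: A₁E₁ = 69380000 N, A₂E₂ = 19840000 N, ΣAE = 89220000 N.
σ₂ = P·E₂/ΣAE = 113000·70300/89220000 = 89.04 MPa.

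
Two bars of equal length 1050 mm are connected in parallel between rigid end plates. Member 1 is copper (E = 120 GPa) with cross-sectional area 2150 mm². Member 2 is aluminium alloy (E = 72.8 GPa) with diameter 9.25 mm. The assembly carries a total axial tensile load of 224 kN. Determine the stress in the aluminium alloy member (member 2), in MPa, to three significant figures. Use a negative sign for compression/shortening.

62.0 MPa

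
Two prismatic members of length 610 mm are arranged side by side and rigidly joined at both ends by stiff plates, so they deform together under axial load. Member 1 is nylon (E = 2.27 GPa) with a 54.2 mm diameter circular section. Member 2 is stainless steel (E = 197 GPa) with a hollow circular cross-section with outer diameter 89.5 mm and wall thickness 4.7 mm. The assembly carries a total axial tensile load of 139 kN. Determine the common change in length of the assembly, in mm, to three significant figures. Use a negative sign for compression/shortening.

A_1 = 2307 mm².
A_2 = 1252 mm².
Equal strain + equilibrium ⇒ each member carries load in proportion to AE: A₁E₁ = 5237000 N, A₂E₂ = 246700000 N, ΣAE = 251900000 N.
δ = PL/ΣAE = 139000·610/251900000 = 0.3366 mm.

0.337 mm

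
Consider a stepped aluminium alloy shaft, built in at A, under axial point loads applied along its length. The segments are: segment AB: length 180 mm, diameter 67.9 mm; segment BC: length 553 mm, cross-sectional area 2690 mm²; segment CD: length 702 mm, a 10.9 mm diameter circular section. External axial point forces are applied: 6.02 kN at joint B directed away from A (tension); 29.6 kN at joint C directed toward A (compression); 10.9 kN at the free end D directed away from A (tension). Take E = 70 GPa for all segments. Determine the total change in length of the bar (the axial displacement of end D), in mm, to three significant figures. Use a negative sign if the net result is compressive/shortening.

1.11 mm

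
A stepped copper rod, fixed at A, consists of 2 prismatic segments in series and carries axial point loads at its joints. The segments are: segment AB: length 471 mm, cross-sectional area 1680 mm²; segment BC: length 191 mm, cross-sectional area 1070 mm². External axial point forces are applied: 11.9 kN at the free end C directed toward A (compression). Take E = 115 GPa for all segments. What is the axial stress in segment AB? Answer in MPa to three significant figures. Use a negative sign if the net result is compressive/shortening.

-7.08 MPa

Internal axial forces (sectioning from the free end, tension +): N_BC = -11.9 kN, N_AB = -11.9 kN.
σ_AB = N_AB/A_AB = -11900/1680 = -7.083 MPa.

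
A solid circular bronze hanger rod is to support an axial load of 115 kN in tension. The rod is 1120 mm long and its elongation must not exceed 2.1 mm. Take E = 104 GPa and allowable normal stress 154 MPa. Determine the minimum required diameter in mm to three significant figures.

Required area A ≥ P/σ_allow = 115000/154 = 746.8 mm².
For a solid circular section, d ≥ √(4A/π) = 30.83 mm.
Elongation limit: A ≥ PL/(Eδ_allow) = 115000·1120/(104000·2.1) = 589.7 mm² ⇒ d ≥ 27.4 mm.
The stress limit governs.

30.8 mm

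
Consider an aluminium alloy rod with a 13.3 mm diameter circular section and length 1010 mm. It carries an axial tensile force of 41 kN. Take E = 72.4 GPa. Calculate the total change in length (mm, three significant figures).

4.12 mm

A = 138.9 mm².
δ_mech = NL/(AE) = 41000·1010/(138.9·72400) = 4.117 mm.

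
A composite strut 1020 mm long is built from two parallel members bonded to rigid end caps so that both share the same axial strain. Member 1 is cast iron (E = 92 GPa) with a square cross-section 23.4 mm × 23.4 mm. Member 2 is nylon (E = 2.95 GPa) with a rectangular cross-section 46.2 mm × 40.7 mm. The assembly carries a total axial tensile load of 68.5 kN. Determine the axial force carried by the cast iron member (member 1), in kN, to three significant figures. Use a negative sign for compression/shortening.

A_1 = 547.6 mm².
A_2 = 1880 mm².
Equal strain + equilibrium ⇒ each member carries load in proportion to AE: A₁E₁ = 50380000 N, A₂E₂ = 5547000 N, ΣAE = 55920000 N.
F₁ = P·A₁E₁/ΣAE = 68500·50380000/55920000 = 61710 N.

61.7 kN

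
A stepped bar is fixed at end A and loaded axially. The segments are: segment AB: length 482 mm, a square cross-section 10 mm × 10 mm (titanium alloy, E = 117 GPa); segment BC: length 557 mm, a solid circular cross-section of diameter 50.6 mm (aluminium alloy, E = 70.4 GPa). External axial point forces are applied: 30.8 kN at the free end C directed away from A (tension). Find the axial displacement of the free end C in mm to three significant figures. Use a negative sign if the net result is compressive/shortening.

Internal axial forces (sectioning from the free end, tension +): N_BC = 30.8 kN, N_AB = 30.8 kN.
A_AB = 100 mm².
A_BC = 2011 mm².
δ_AB = 30800·482/(100·117000) = 1.269 mm
δ_BC = 30800·557/(2011·70400) = 0.1212 mm
δ = Σδ_i = 1.39 mm.

1.39 mm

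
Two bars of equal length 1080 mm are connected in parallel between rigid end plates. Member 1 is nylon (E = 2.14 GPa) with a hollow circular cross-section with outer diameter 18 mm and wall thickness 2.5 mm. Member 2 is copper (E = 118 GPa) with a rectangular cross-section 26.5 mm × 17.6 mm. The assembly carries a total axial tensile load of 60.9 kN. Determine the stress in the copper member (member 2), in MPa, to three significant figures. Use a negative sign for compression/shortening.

A_1 = 121.7 mm².
A_2 = 466.4 mm².
Equal strain + equilibrium ⇒ each member carries load in proportion to AE: A₁E₁ = 260500 N, A₂E₂ = 55040000 N, ΣAE = 55300000 N.
σ₂ = P·E₂/ΣAE = 60900·118000/55300000 = 130 MPa.

130 MPa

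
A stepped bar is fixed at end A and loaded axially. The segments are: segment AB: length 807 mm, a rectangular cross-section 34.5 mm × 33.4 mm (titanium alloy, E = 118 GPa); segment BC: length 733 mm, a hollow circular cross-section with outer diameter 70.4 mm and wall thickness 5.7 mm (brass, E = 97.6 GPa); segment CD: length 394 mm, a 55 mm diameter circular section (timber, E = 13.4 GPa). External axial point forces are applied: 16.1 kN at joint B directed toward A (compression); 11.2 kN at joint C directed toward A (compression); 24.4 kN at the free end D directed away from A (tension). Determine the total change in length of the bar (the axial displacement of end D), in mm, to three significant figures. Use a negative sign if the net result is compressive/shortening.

0.370 mm

Internal axial forces (sectioning from the free end, tension +): N_CD = 24.4 kN, N_BC = 13.2 kN, N_AB = -2.9 kN.
A_AB = 1152 mm².
A_BC = 1159 mm².
A_CD = 2376 mm².
δ_AB = -2900·807/(1152·118000) = -0.01721 mm
δ_BC = 13200·733/(1159·97600) = 0.08557 mm
δ_CD = 24400·394/(2376·13400) = 0.302 mm
δ = Σδ_i = 0.3703 mm.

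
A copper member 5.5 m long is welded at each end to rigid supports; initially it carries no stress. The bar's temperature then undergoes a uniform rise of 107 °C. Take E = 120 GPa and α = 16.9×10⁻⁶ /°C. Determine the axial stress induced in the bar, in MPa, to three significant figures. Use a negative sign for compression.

-217 MPa

Free thermal expansion αLΔT = 16.9e-6 · 5500 · 107 = 9.946 mm.
The walls impose strain ε = −(9.946)/5500 = -1.8083e-03; σ = Eε = 120000 · -1.8083e-03 = -217 MPa.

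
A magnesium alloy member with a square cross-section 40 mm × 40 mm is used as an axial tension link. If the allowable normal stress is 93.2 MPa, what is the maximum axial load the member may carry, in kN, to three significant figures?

A = 1600 mm².
P_max = σ_allow · A = 93.2 · 1600 = 149100 N = 149.1 kN.

149 kN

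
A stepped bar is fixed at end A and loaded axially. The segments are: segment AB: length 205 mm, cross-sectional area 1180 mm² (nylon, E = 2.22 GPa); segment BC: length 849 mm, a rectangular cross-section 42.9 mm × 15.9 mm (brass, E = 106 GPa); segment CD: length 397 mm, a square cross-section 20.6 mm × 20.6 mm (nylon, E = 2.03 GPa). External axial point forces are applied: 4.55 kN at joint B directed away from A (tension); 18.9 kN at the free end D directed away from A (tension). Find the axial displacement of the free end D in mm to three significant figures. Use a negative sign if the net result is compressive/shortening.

Internal axial forces (sectioning from the free end, tension +): N_CD = 18.9 kN, N_BC = 18.9 kN, N_AB = 23.45 kN.
A_BC = 682.1 mm².
A_CD = 424.4 mm².
δ_AB = 23450·205/(1180·2220) = 1.835 mm
δ_BC = 18900·849/(682.1·106000) = 0.2219 mm
δ_CD = 18900·397/(424.4·2030) = 8.71 mm
δ = Σδ_i = 10.77 mm.

10.8 mm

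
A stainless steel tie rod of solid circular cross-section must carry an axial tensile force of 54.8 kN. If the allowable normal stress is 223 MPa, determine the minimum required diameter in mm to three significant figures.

Required area A ≥ P/σ_allow = 54800/223 = 245.7 mm².
For a solid circular section, d ≥ √(4A/π) = 17.69 mm.

17.7 mm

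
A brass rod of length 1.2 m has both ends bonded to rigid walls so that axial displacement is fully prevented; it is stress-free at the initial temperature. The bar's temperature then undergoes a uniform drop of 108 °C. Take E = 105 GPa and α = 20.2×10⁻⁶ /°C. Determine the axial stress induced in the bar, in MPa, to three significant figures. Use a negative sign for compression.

Free thermal expansion αLΔT = 20.2e-6 · 1200 · -108 = -2.618 mm.
The walls impose strain ε = −(-2.618)/1200 = 2.1816e-03; σ = Eε = 105000 · 2.1816e-03 = 229.1 MPa.

229 MPa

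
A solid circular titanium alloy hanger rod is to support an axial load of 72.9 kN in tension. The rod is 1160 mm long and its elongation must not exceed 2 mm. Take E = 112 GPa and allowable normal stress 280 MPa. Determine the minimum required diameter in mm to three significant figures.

Required area A ≥ P/σ_allow = 72900/280 = 260.4 mm².
For a solid circular section, d ≥ √(4A/π) = 18.21 mm.
Elongation limit: A ≥ PL/(Eδ_allow) = 72900·1160/(112000·2) = 377.5 mm² ⇒ d ≥ 21.92 mm.
The elongation limit governs.

21.9 mm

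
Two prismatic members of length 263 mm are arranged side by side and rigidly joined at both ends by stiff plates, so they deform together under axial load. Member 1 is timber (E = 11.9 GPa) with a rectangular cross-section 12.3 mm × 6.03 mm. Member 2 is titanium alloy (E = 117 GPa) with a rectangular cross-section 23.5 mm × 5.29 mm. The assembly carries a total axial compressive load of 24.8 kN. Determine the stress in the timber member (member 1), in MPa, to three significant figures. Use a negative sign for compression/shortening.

-19.1 MPa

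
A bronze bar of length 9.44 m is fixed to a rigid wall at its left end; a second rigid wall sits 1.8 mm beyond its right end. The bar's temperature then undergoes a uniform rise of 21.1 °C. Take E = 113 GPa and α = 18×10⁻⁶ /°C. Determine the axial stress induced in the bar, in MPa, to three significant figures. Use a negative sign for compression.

-21.4 MPa

Free thermal expansion αLΔT = 18e-6 · 9440 · 21.1 = 3.585 mm.
The walls engage after the gap closes; constrained expansion = 3.585 − 1.8 = 1.785 mm.
The walls impose strain ε = −(1.785)/9440 = -1.8912e-04; σ = Eε = 113000 · -1.8912e-04 = -21.37 MPa.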